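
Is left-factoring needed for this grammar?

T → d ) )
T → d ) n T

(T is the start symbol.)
Yes, T has productions with common prefix 'd )'

Left-factoring is needed when two productions for the same non-terminal
share a common prefix on the right-hand side.

Productions for T:
  T → d ) )
  T → d ) n T

Found common prefix 'd )' in productions for T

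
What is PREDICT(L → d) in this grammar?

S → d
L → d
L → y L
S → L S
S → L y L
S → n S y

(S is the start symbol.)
{ 'd' }

PREDICT(L → d) = (FIRST(RHS) \ {ε}) ∪ (FOLLOW(L) if ε ∈ FIRST(RHS), i.e. RHS ⇒* ε)
FIRST(d) = { 'd' }
ε ∉ FIRST(d), so FOLLOW(L) is not added.
PREDICT(L → d) = { 'd' }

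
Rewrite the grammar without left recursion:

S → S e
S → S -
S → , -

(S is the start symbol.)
S is directly left-recursive. The standard transformation for
  A → A α₁ | ... | A α_m | β₁ | ... | β_n
is
  A  → β₁ A' | ... | β_n A'
  A' → α₁ A' | ... | α_m A' | ε

S → , - becomes S → , - S'
S → S e becomes S' → e S'
S → S - becomes S' → - S'
Add S' → ε

Resulting grammar:
S → , - S'
S' → e S'
S' → - S'
S' → ε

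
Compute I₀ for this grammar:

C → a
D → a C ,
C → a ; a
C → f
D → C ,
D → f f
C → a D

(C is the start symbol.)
{ [C → . a ; a], [C → . a D], [C → . a], [C → . f], [C' → . C] }

First, augment the grammar with C' → C
I₀ = CLOSURE({ [C' → . C] }):
  [C' → . C] has the dot before C: add [C → . a], [C → . a ; a], [C → . f], [C → . a D]
No further items can be added.

I₀ = { [C → . a ; a], [C → . a D], [C → . a], [C → . f], [C' → . C] }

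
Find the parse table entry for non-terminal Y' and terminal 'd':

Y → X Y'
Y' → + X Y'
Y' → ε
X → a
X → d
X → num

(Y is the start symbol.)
Empty (error entry)

To find M[Y', 'd'], we find productions for Y' where 'd' is in the predict set (PREDICT(N → α) = (FIRST(α) \ {ε}) ∪ (FOLLOW(N) if α ⇒* ε)).

Relevant sets:
  FOLLOW(Y') = { $ }

Y' → + X Y': PREDICT = { '+' }
Y' → ε: PREDICT = { $ }

M[Y', 'd'] is empty (no production applies)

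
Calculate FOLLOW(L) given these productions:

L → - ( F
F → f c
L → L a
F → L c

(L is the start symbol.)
{ $, 'a', 'c' }

To compute FOLLOW(L), find every occurrence of L on a right-hand side N → α L β: add FIRST(β) \ {ε}, and if β is empty or nullable also add FOLLOW(N). Iterate to a fixed point.

L is the start symbol, so $ ∈ FOLLOW(L).
In L → L a: L is followed by a, add FIRST(a) \ {ε} = { 'a' }
In F → L c: L is followed by c, add FIRST(c) \ {ε} = { 'c' }

Taking the union: FOLLOW(L) = { $, 'a', 'c' }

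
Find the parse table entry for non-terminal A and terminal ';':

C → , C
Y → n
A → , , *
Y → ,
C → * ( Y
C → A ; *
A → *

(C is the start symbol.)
Empty (error entry)

To find M[A, ';'], we find productions for A where ';' is in the predict set (PREDICT(N → α) = (FIRST(α) \ {ε}) ∪ (FOLLOW(N) if α ⇒* ε)).

A → , , *: PREDICT = { ',' }
A → *: PREDICT = { '*' }

M[A, ';'] is empty (no production applies)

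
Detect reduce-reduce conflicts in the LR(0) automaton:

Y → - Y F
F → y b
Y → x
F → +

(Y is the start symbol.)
Augment with Y' → Y and build the canonical LR(0) collection (I0 = CLOSURE({[Y' → . Y]}), then GOTO on every symbol after a dot until no new states appear). It has 9 states:
  I0: { [Y → . - Y F], [Y → . x], [Y' → . Y] }  — shift
  I1: { [Y → - . Y F], [Y → . - Y F], [Y → . x] }  — shift
  I2: { [Y' → Y .] }  — accept
  I3: { [Y → x .] }  — reduce
  I4: { [F → . +], [F → . y b], [Y → - Y . F] }  — shift
  I5: { [F → + .] }  — reduce
  I6: { [Y → - Y F .] }  — reduce
  I7: { [F → y . b] }  — shift
  I8: { [F → y b .] }  — reduce

No state contains more than one complete item.

Answer: No reduce-reduce conflicts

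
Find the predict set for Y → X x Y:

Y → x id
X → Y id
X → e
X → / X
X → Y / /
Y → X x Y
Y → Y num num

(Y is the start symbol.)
PREDICT(Y → X x Y) = (FIRST(RHS) \ {ε}) ∪ (FOLLOW(Y) if ε ∈ FIRST(RHS), i.e. RHS ⇒* ε)
FIRST(X) = { '/', 'e', 'x' }
FIRST(X x Y) = { '/', 'e', 'x' }
ε ∉ FIRST(X x Y), so FOLLOW(Y) is not added.
PREDICT(Y → X x Y) = { '/', 'e', 'x' }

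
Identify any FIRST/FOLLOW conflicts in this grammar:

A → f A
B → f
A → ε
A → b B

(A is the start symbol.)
No FIRST/FOLLOW conflicts.

A FIRST/FOLLOW conflict occurs when a non-terminal N has a nullable alternative N → β (β ⇒* ε) and another alternative N → α with FIRST(α) ∩ FOLLOW(N) ≠ ∅: on such a lookahead the parser cannot decide between expanding α and letting N vanish via β.

Nullable non-terminals: A.

A: nullable alternative(s) A → ε; FOLLOW(A) = { $ }
  A → f A: FIRST \ {ε} = { 'f' } — disjoint from FOLLOW(A)
  A → ε: FIRST \ {ε} = { } — this is the only nullable alternative, skip
  A → b B: FIRST \ {ε} = { 'b' } — disjoint from FOLLOW(A)

B has no nullable alternative, so no FIRST/FOLLOW check is needed there.

No FIRST/FOLLOW conflicts found.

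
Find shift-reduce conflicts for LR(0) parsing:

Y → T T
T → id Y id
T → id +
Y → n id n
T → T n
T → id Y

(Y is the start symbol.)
Yes — I8: [T → id Y .] vs [T → id Y . id]; I10: [Y → T T .] vs [T → T . n]

A shift-reduce conflict occurs when an LR(0) state has both:
  - a complete (reduce) item [A → α .] (dot at the end), and
  - a shift item [B → β . c γ] (dot before a terminal).

Augment with Y' → Y and build the canonical LR(0) collection (I0 = CLOSURE({[Y' → . Y]}), then GOTO on every symbol after a dot until no new states appear). It has 12 states:
  I0: { [T → . T n], [T → . id +], [T → . id Y id], [T → . id Y], [Y → . T T], [Y → . n id n], [Y' → . Y] }  — shift
  I1: { [T → . T n], [T → . id +], [T → . id Y id], [T → . id Y], [T → T . n], [Y → T . T] }  — shift
  I2: { [Y' → Y .] }  — accept
  I3: { [T → . T n], [T → . id +], [T → . id Y id], [T → . id Y], [T → id . +], [T → id . Y id], [T → id . Y], [Y → . T T], [Y → . n id n] }  — shift
  I4: { [Y → n . id n] }  — shift
  I5: { [Y → n id . n] }  — shift
  I6: { [Y → n id n .] }  — reduce
  I7: { [T → id + .] }  — reduce
  I8: { [T → id Y . id], [T → id Y .] }  — shift, reduce
  I9: { [T → id Y id .] }  — reduce
  I10: { [T → T . n], [Y → T T .] }  — shift, reduce
  I11: { [T → T n .] }  — reduce

I8 contains reduce item [T → id Y .] and shift item [T → id Y . id] — shift-reduce conflict.
I10 contains reduce item [Y → T T .] and shift item [T → T . n] — shift-reduce conflict.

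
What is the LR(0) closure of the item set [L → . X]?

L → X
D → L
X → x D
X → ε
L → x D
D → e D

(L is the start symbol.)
{ [L → . X], [X → . x D], [X → .] }

To compute CLOSURE, for each item [A → α.Bβ] where B is a non-terminal, add [B → .γ] for all productions B → γ; repeat for the newly added items until nothing changes.

Start with: [L → . X]
  [L → . X] has the dot before X: add [X → . x D], [X → .]
No further items can be added.

CLOSURE = { [L → . X], [X → . x D], [X → .] }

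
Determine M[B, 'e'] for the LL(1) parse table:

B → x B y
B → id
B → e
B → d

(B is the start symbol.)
To find M[B, 'e'], we find productions for B where 'e' is in the predict set (PREDICT(N → α) = (FIRST(α) \ {ε}) ∪ (FOLLOW(N) if α ⇒* ε)).

B → x B y: PREDICT = { 'x' }
B → id: PREDICT = { 'id' }
B → e: PREDICT = { 'e' }
  'e' is in predict set, so this production goes in M[B, 'e']
B → d: PREDICT = { 'd' }

M[B, 'e'] = B → e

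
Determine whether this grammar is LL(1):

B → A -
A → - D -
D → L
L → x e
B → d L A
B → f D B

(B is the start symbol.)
Relevant sets:
  FIRST(A) = { '-' }

For B:
  PREDICT(B → A '-') = { '-' }
  PREDICT(B → d L A) = { 'd' }
  PREDICT(B → f D B) = { 'f' }
A, D, L have a single production, so nothing to check there.

All predict sets are disjoint. The grammar IS LL(1).

Answer: Yes, the grammar is LL(1).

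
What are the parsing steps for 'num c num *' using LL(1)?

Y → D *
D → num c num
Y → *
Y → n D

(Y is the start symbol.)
LL(1) parsing maintains a stack (initially the start symbol over $) and the input. At each step: if the stack top is a terminal, match it against the current input token; if it is a non-terminal N, replace it with the RHS of M[N, lookahead] (the unique production whose predict set contains the lookahead).

Stack is shown with the top on the left.

Stack          Input          Action
------------------------------------
Y $            num c num * $  output Y → D *
D * $          num c num * $  output D → num c num
num c num * $  num c num * $  match 'num'
c num * $      c num * $      match 'c'
num * $        num * $        match 'num'
* $            * $            match '*'
$              $              accept

The string is accepted.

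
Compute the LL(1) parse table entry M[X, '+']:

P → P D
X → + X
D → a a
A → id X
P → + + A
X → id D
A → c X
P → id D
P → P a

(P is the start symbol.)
To find M[X, '+'], we find productions for X where '+' is in the predict set (PREDICT(N → α) = (FIRST(α) \ {ε}) ∪ (FOLLOW(N) if α ⇒* ε)).

X → + X: PREDICT = { '+' }
  '+' is in predict set, so this production goes in M[X, '+']
X → id D: PREDICT = { 'id' }

M[X, '+'] = X → + X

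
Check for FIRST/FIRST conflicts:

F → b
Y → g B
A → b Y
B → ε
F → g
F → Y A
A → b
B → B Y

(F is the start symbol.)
Yes. F → g / F → Y A on { 'g' }; A → b Y / A → b on { 'b' }

FIRST sets of the non-terminals at (or reachable through a nullable prefix from) the front of some alternative:
  FIRST(Y) = { 'g' }
  FIRST(B) = { 'g', ε }

Productions for F:
  F → b: FIRST = { 'b' }
  F → g: FIRST = { 'g' }
  F → Y A: FIRST = { 'g' }
Productions for A:
  A → b Y: FIRST = { 'b' }
  A → b: FIRST = { 'b' }
Productions for B:
  B → ε: FIRST = { ε }
  B → B Y: FIRST = { 'g' }
Y has only one production, so no FIRST/FIRST conflict is possible there.

Conflict for F: F → g and F → Y A
  Overlap: { 'g' }
Conflict for A: A → b Y and A → b
  Overlap: { 'b' }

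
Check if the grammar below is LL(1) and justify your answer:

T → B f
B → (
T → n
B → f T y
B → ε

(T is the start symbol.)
A grammar is LL(1) if for each non-terminal N with multiple productions, the predict sets of those productions are pairwise disjoint, where PREDICT(N → α) = (FIRST(α) \ {ε}) ∪ (FOLLOW(N) if α ⇒* ε).

Relevant sets:
  FIRST(B) = { '(', 'f', ε }
  FOLLOW(B) = { 'f' }

For T:
  PREDICT(T → B f) = { '(', 'f' }
  PREDICT(T → n) = { 'n' }
For B:
  PREDICT(B → '(') = { '(' }
  PREDICT(B → f T y) = { 'f' }
  PREDICT(B → ε) = { 'f' }

Conflict found: Predict set conflict for B: { 'f' }
The grammar is NOT LL(1).

Answer: No. Predict set conflict for B: { 'f' }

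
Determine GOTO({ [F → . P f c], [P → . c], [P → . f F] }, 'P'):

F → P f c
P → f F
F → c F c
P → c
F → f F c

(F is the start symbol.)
GOTO(I, 'P') = CLOSURE({ [A → αX.β] : [A → α.Xβ] ∈ I, X = 'P' })

Items with dot before 'P', with the dot advanced:
  [F → . P f c] → [F → P . f c]
Closure adds nothing (no advanced item has the dot before a non-terminal).

GOTO = { [F → P . f c] }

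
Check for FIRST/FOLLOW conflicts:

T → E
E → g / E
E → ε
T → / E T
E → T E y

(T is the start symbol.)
Yes. T → '/' E T with FOLLOW(T) on { '/' }; E → g '/' E with FOLLOW(E) on { 'g' }; E → T E y with FOLLOW(E) on { '/', 'g', 'y' }

A FIRST/FOLLOW conflict occurs when a non-terminal N has a nullable alternative N → β (β ⇒* ε) and another alternative N → α with FIRST(α) ∩ FOLLOW(N) ≠ ∅: on such a lookahead the parser cannot decide between expanding α and letting N vanish via β.

Nullable non-terminals: E, T.
FIRST sets used below: FIRST(T) = { '/', 'g', 'y', ε }, FIRST(E) = { '/', 'g', 'y', ε }

E: nullable alternative(s) E → ε; FOLLOW(E) = { $, '/', 'g', 'y' }
  E → g / E: FIRST \ {ε} = { 'g' } — overlaps FOLLOW(E) on { 'g' }: CONFLICT
  E → ε: FIRST \ {ε} = { } — this is the only nullable alternative, skip
  E → T E y: FIRST \ {ε} = { '/', 'g', 'y' } — overlaps FOLLOW(E) on { '/', 'g', 'y' }: CONFLICT

T: nullable alternative(s) T → E; FOLLOW(T) = { $, '/', 'g', 'y' }
  T → E: FIRST \ {ε} = { '/', 'g', 'y' } — this is the only nullable alternative, skip
  T → / E T: FIRST \ {ε} = { '/' } — overlaps FOLLOW(T) on { '/' }: CONFLICT

So the grammar has 3 FIRST/FOLLOW conflicts (marked CONFLICT above).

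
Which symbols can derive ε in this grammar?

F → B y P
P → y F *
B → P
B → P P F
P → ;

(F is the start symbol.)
A non-terminal is nullable if it can derive ε (the empty string): either it has an ε-production, or it has a production whose right-hand side consists entirely of nullable non-terminals.

There are no ε-productions, so no non-terminal can derive ε.
No non-terminals are nullable.

Answer: None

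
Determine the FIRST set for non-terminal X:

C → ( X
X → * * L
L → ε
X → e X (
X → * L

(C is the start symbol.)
To compute FIRST(X), examine every production with X on the left-hand side, reading each right-hand side left to right until a non-nullable symbol is reached.

From X → * * L:
  - '*' is a terminal: add '*' and stop
From X → e X (:
  - e is a terminal: add 'e' and stop
From X → * L:
  - '*' is a terminal: add '*' and stop

Collecting: FIRST(X) = { '*', 'e' }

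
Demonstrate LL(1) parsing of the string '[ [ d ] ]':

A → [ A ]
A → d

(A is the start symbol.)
LL(1) parsing maintains a stack (initially the start symbol over $) and the input. At each step: if the stack top is a terminal, match it against the current input token; if it is a non-terminal N, replace it with the RHS of M[N, lookahead] (the unique production whose predict set contains the lookahead).

Stack is shown with the top on the left.

Stack      Input        Action
------------------------------
A $        [ [ d ] ] $  output A → [ A ]
[ A ] $    [ [ d ] ] $  match '['
A ] $      [ d ] ] $    output A → [ A ]
[ A ] ] $  [ d ] ] $    match '['
A ] ] $    d ] ] $      output A → d
d ] ] $    d ] ] $      match 'd'
] ] $      ] ] $        match ']'
] $        ] $          match ']'
$          $            accept

The string is accepted.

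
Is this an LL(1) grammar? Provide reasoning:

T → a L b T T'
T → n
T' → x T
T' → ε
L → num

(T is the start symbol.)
A grammar is LL(1) if for each non-terminal N with multiple productions, the predict sets of those productions are pairwise disjoint, where PREDICT(N → α) = (FIRST(α) \ {ε}) ∪ (FOLLOW(N) if α ⇒* ε).

Relevant sets:
  FOLLOW(T') = { $, 'x' }

For T:
  PREDICT(T → a L b T T') = { 'a' }
  PREDICT(T → n) = { 'n' }
For T':
  PREDICT(T' → x T) = { 'x' }
  PREDICT(T' → ε) = { $, 'x' }
L has a single production, so nothing to check there.

Conflict found: Predict set conflict for T': { 'x' }
The grammar is NOT LL(1).

Answer: No. Predict set conflict for T': { 'x' }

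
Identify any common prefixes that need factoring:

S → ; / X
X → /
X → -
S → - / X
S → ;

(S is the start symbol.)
Left-factoring is needed when two productions for the same non-terminal
share a common prefix on the right-hand side.

Productions for S:
  S → ; / X
  S → - / X
  S → ;
Productions for X:
  X → /
  X → -

Found common prefix ';' in productions for S

Answer: Yes, S has productions with common prefix ';'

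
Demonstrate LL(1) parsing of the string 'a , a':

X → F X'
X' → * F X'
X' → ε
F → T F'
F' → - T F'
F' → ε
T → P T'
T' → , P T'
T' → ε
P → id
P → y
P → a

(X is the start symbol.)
LL(1) parsing maintains a stack (initially the start symbol over $) and the input. At each step: if the stack top is a terminal, match it against the current input token; if it is a non-terminal N, replace it with the RHS of M[N, lookahead] (the unique production whose predict set contains the lookahead).

Stack is shown with the top on the left.

Stack           Input    Action
-------------------------------
X $             a , a $  output X → F X'
F X' $          a , a $  output F → T F'
T F' X' $       a , a $  output T → P T'
P T' F' X' $    a , a $  output P → a
a T' F' X' $    a , a $  match 'a'
T' F' X' $      , a $    output T' → , P T'
, P T' F' X' $  , a $    match ','
P T' F' X' $    a $      output P → a
a T' F' X' $    a $      match 'a'
T' F' X' $      $        output T' → ε
F' X' $         $        output F' → ε
X' $            $        output X' → ε
$               $        accept

The string is accepted.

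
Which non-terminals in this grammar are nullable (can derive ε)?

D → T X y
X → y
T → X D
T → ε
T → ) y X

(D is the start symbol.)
A non-terminal is nullable if it can derive ε (the empty string): either it has an ε-production, or it has a production whose right-hand side consists entirely of nullable non-terminals.

ε-productions: T → ε
So T is immediately nullable.
No further non-terminal can be added: every production for the remaining non-terminals contains a terminal or a non-nullable non-terminal.
Nullable = { 'T' }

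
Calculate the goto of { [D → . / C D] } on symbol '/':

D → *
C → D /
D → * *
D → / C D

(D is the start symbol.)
GOTO(I, '/') = CLOSURE({ [A → αX.β] : [A → α.Xβ] ∈ I, X = '/' })

Items with dot before '/', with the dot advanced:
  [D → . / C D] → [D → / . C D]
Closure of the advanced items:
  [D → / . C D] has the dot before C: add [C → . D /]
  [C → . D /] has the dot before D: add [D → . *], [D → . * *], [D → . / C D]

GOTO = { [C → . D /], [D → . * *], [D → . *], [D → . / C D], [D → / . C D] }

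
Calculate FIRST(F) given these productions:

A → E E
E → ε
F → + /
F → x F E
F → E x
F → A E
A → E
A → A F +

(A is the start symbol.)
{ '+', 'x', ε }

FIRST sets of the other non-terminals involved (by the same procedure, iterated to a fixed point):
  FIRST(E) = { ε }
  FIRST(A) = { '+', 'x', ε }

From F → + /:
  - '+' is a terminal: add '+' and stop
From F → x F E:
  - x is a terminal: add 'x' and stop
From F → E x:
  - E is a non-terminal: add FIRST(E) \ {ε} = { }
    E is nullable, so continue to the next symbol
  - x is a terminal: add 'x' and stop
From F → A E:
  - A is a non-terminal: add FIRST(A) \ {ε} = { '+', 'x' }
    A is nullable, so continue to the next symbol
  - E is a non-terminal: add FIRST(E) \ {ε} = { }
    E is nullable and nothing follows, so the whole right-hand side can vanish: ε ∈ FIRST(F)

Collecting: FIRST(F) = { '+', 'x', ε }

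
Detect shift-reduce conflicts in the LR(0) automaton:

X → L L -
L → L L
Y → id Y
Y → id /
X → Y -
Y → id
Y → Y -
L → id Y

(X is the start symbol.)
Yes — I4: [Y → id .] vs [Y → . id]; I6: [L → id Y .] vs [Y → Y . -]; I7: [Y → id .] vs [Y → . id]; I8: [Y → id Y .] vs [Y → Y . -]; I11: [L → L L .] vs [L → . id Y]; I13: [L → id Y .] vs [Y → Y . -]; I15: [L → L L .] vs [L → . id Y]

A shift-reduce conflict occurs when an LR(0) state has both:
  - a complete (reduce) item [A → α .] (dot at the end), and
  - a shift item [B → β . c γ] (dot before a terminal).

Augment with X' → X and build the canonical LR(0) collection (I0 = CLOSURE({[X' → . X]}), then GOTO on every symbol after a dot until no new states appear). It has 16 states:
  I0: { [L → . L L], [L → . id Y], [X → . L L -], [X → . Y -], [X' → . X], [Y → . Y -], [Y → . id /], [Y → . id Y], [Y → . id] }  — shift
  I1: { [L → . L L], [L → . id Y], [L → L . L], [X → L . L -] }  — shift
  I2: { [X' → X .] }  — accept
  I3: { [X → Y . -], [Y → Y . -] }  — shift
  I4: { [L → id . Y], [Y → . Y -], [Y → . id /], [Y → . id Y], [Y → . id], [Y → id . /], [Y → id . Y], [Y → id .] }  — shift, reduce
  I5: { [Y → id / .] }  — reduce
  I6: { [L → id Y .], [Y → Y . -], [Y → id Y .] }  — shift, 2 reduces
  I7: { [Y → . Y -], [Y → . id /], [Y → . id Y], [Y → . id], [Y → id . /], [Y → id . Y], [Y → id .] }  — shift, reduce
  I8: { [Y → Y . -], [Y → id Y .] }  — shift, reduce
  I9: { [Y → Y - .] }  — reduce
  I10: { [X → Y - .], [Y → Y - .] }  — 2 reduces
  I11: { [L → . L L], [L → . id Y], [L → L . L], [L → L L .], [X → L L . -] }  — shift, reduce
  I12: { [L → id . Y], [Y → . Y -], [Y → . id /], [Y → . id Y], [Y → . id] }  — shift
  I13: { [L → id Y .], [Y → Y . -] }  — shift, reduce
  I14: { [X → L L - .] }  — reduce
  I15: { [L → . L L], [L → . id Y], [L → L . L], [L → L L .] }  — shift, reduce

I4 contains reduce item [Y → id .] and shift items [Y → . id], [Y → . id /], [Y → id . /], [Y → . id Y] — shift-reduce conflict.
I6 contains reduce items [L → id Y .], [Y → id Y .] and shift item [Y → Y . -] — shift-reduce conflict.
I7 contains reduce item [Y → id .] and shift items [Y → . id], [Y → . id /], [Y → id . /], [Y → . id Y] — shift-reduce conflict.
I8 contains reduce item [Y → id Y .] and shift item [Y → Y . -] — shift-reduce conflict.
I11 contains reduce item [L → L L .] and shift items [L → . id Y], [X → L L . -] — shift-reduce conflict.
I13 contains reduce item [L → id Y .] and shift item [Y → Y . -] — shift-reduce conflict.
I15 contains reduce item [L → L L .] and shift item [L → . id Y] — shift-reduce conflict.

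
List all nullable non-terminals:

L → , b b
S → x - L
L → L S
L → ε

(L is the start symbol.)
{ 'L' }

A non-terminal is nullable if it can derive ε (the empty string): either it has an ε-production, or it has a production whose right-hand side consists entirely of nullable non-terminals.

ε-productions: L → ε
So L is immediately nullable.
No further non-terminal can be added: every production for the remaining non-terminals contains a terminal or a non-nullable non-terminal.
Nullable = { 'L' }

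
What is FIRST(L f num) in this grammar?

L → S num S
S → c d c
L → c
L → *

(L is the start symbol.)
{ '*', 'c' }

FIRST sets of the non-terminals involved (from the grammar, by fixed-point iteration):
  FIRST(L) = { '*', 'c' }

To compute FIRST(L f num), process the symbols left to right:
Symbol L is a non-terminal. Add FIRST(L) \ {ε} = { '*', 'c' }
L is not nullable (ε ∉ FIRST(L)), so stop here.
FIRST(L f num) = { '*', 'c' }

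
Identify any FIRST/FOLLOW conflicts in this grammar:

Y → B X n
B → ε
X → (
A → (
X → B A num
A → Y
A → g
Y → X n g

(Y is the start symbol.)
A FIRST/FOLLOW conflict occurs when a non-terminal N has a nullable alternative N → β (β ⇒* ε) and another alternative N → α with FIRST(α) ∩ FOLLOW(N) ≠ ∅: on such a lookahead the parser cannot decide between expanding α and letting N vanish via β.

Nullable non-terminals: B.
B has a nullable alternative but only one production, so nothing to check.

A, X, Y have no nullable alternative, so no FIRST/FOLLOW check is needed there.

No FIRST/FOLLOW conflicts found.

Answer: No FIRST/FOLLOW conflicts.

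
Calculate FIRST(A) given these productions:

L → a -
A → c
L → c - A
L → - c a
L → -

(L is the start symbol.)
{ 'c' }

From A → c:
  - c is a terminal: add 'c' and stop

Collecting: FIRST(A) = { 'c' }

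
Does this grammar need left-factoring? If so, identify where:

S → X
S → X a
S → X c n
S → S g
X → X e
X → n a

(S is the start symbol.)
Yes, S has productions with common prefix 'X'

Left-factoring is needed when two productions for the same non-terminal
share a common prefix on the right-hand side.

Productions for S:
  S → X
  S → X a
  S → X c n
  S → S g
Productions for X:
  X → X e
  X → n a

Found common prefix 'X' in productions for S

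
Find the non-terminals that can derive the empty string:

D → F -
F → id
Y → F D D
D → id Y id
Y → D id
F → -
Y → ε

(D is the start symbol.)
{ 'Y' }

ε-productions: Y → ε
So Y is immediately nullable.
No further non-terminal can be added: every production for the remaining non-terminals contains a terminal or a non-nullable non-terminal.
Nullable = { 'Y' }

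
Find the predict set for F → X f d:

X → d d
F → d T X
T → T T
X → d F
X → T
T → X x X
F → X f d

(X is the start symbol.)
{ 'd' }

PREDICT(F → X f d) = (FIRST(RHS) \ {ε}) ∪ (FOLLOW(F) if ε ∈ FIRST(RHS), i.e. RHS ⇒* ε)
FIRST(X) = { 'd' }
FIRST(X f d) = { 'd' }
ε ∉ FIRST(X f d), so FOLLOW(F) is not added.
PREDICT(F → X f d) = { 'd' }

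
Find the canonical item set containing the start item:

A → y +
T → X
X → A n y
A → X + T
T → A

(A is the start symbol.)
{ [A → . X + T], [A → . y +], [A' → . A], [X → . A n y] }

First, augment the grammar with A' → A
I₀ = CLOSURE({ [A' → . A] }):
  [A' → . A] has the dot before A: add [A → . y +], [A → . X + T]
  [A → . X + T] has the dot before X: add [X → . A n y]
No further items can be added.

I₀ = { [A → . X + T], [A → . y +], [A' → . A], [X → . A n y] }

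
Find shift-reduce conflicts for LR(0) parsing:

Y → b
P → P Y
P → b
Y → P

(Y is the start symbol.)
Augment with Y' → Y and build the canonical LR(0) collection (I0 = CLOSURE({[Y' → . Y]}), then GOTO on every symbol after a dot until no new states appear). It has 5 states:
  I0: { [P → . P Y], [P → . b], [Y → . P], [Y → . b], [Y' → . Y] }  — shift
  I1: { [P → . P Y], [P → . b], [P → P . Y], [Y → . P], [Y → . b], [Y → P .] }  — shift, reduce
  I2: { [Y' → Y .] }  — accept
  I3: { [P → b .], [Y → b .] }  — 2 reduces
  I4: { [P → P Y .] }  — reduce

I1 contains reduce item [Y → P .] and shift items [P → . b], [Y → . b] — shift-reduce conflict.

Answer: Yes — I1: [Y → P .] vs [P → . b]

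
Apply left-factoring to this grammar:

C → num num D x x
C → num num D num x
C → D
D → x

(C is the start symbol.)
Left-factoring transforms A → αβ₁ | αβ₂ into A → αA' and A' → β₁ | β₂
(α is the longest common prefix among the alternatives). Repeat until
no nonterminal has two alternatives with a common prefix.

Round 1: C has alternatives sharing prefix 'num num D'. Introduce C': C → num num D C'
  Add: C' → x x
  Add: C' → num x

No remaining common prefixes — done.

Resulting grammar:
C → num num D C'
C' → x x
C' → num x
C → D
D → x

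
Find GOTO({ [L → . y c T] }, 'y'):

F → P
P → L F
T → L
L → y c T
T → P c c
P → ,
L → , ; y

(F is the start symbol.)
{ [L → y . c T] }

GOTO(I, 'y') = CLOSURE({ [A → αX.β] : [A → α.Xβ] ∈ I, X = 'y' })

Items with dot before 'y', with the dot advanced:
  [L → . y c T] → [L → y . c T]
Closure adds nothing (no advanced item has the dot before a non-terminal).

GOTO = { [L → y . c T] }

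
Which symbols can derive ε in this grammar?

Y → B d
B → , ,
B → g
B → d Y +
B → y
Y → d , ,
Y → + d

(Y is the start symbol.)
None

A non-terminal is nullable if it can derive ε (the empty string): either it has an ε-production, or it has a production whose right-hand side consists entirely of nullable non-terminals.

There are no ε-productions, so no non-terminal can derive ε.
No non-terminals are nullable.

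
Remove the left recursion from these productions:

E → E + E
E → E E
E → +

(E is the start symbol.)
E is directly left-recursive. The standard transformation for
  A → A α₁ | ... | A α_m | β₁ | ... | β_n
is
  A  → β₁ A' | ... | β_n A'
  A' → α₁ A' | ... | α_m A' | ε

E → + becomes E → + E'
E → E + E becomes E' → + E E'
E → E E becomes E' → E E'
Add E' → ε

Resulting grammar:
E → + E'
E' → + E E'
E' → E E'
E' → ε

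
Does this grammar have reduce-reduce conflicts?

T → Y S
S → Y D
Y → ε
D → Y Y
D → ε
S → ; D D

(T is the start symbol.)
Yes — I3: [D → .] vs [Y → .]; I5: [D → .] vs [Y → .]; I9: [D → .] vs [Y → .]

A reduce-reduce conflict occurs when an LR(0) state has two complete items [A → α .] and [B → β .] — both call for a reduction, and with no lookahead the parser cannot choose between them.

Augment with T' → T and build the canonical LR(0) collection (I0 = CLOSURE({[T' → . T]}), then GOTO on every symbol after a dot until no new states appear). It has 11 states:
  I0: { [T → . Y S], [T' → . T], [Y → .] }  — reduce
  I1: { [T' → T .] }  — accept
  I2: { [S → . ; D D], [S → . Y D], [T → Y . S], [Y → .] }  — shift, reduce
  I3: { [D → . Y Y], [D → .], [S → ; . D D], [Y → .] }  — 2 reduces
  I4: { [T → Y S .] }  — reduce
  I5: { [D → . Y Y], [D → .], [S → Y . D], [Y → .] }  — 2 reduces
  I6: { [S → Y D .] }  — reduce
  I7: { [D → Y . Y], [Y → .] }  — reduce
  I8: { [D → Y Y .] }  — reduce
  I9: { [D → . Y Y], [D → .], [S → ; D . D], [Y → .] }  — 2 reduces
  I10: { [S → ; D D .] }  — reduce

I3 contains complete items [D → .], [Y → .] — reduce-reduce conflict.
I5 contains complete items [D → .], [Y → .] — reduce-reduce conflict.
I9 contains complete items [D → .], [Y → .] — reduce-reduce conflict.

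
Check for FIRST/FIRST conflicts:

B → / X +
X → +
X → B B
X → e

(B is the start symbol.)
No FIRST/FIRST conflicts.

A FIRST/FIRST conflict occurs when two productions N → α and N → β for the same non-terminal have FIRST(α) ∩ FIRST(β) ≠ ∅ (with ε ∈ FIRST of a nullable right-hand side, so two nullable alternatives also conflict).

FIRST sets of the non-terminals at (or reachable through a nullable prefix from) the front of some alternative:
  FIRST(B) = { '/' }

Productions for X:
  X → +: FIRST = { '+' }
  X → B B: FIRST = { '/' }
  X → e: FIRST = { 'e' }
B has only one production, so no FIRST/FIRST conflict is possible there.

All alternatives of each non-terminal have pairwise disjoint FIRST sets.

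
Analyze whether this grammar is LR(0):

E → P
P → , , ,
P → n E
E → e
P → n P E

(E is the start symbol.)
A grammar is LR(0) if no state in the canonical LR(0) collection has:
  - both a shift item (dot before a terminal) and a complete item (shift-reduce conflict), or
  - two or more complete items (reduce-reduce conflict; the accept item [E' → E .] counts as a complete item here).

Augment with E' → E and build the canonical LR(0) collection (I0 = CLOSURE({[E' → . E]}), then GOTO on every symbol after a dot until no new states appear). It has 11 states:
  I0: { [E → . P], [E → . e], [E' → . E], [P → . , , ,], [P → . n E], [P → . n P E] }  — shift
  I1: { [P → , . , ,] }  — shift
  I2: { [E' → E .] }  — accept
  I3: { [E → P .] }  — reduce
  I4: { [E → e .] }  — reduce
  I5: { [E → . P], [E → . e], [P → . , , ,], [P → . n E], [P → . n P E], [P → n . E], [P → n . P E] }  — shift
  I6: { [P → n E .] }  — reduce
  I7: { [E → . P], [E → . e], [E → P .], [P → . , , ,], [P → . n E], [P → . n P E], [P → n P . E] }  — shift, reduce
  I8: { [P → n P E .] }  — reduce
  I9: { [P → , , . ,] }  — shift
  I10: { [P → , , , .] }  — reduce

Conflict in state I7:
  Shift-reduce conflict between [E → P .] and [E → . e]
So the grammar is NOT LR(0).

Answer: No. Shift-reduce conflict between [E → P .] and [E → . e]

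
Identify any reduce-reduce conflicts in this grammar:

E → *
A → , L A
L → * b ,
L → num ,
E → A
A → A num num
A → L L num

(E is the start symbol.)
No reduce-reduce conflicts

Augment with E' → E and build the canonical LR(0) collection (I0 = CLOSURE({[E' → . E]}), then GOTO on every symbol after a dot until no new states appear). It has 17 states:
  I0: { [A → . , L A], [A → . A num num], [A → . L L num], [E → . *], [E → . A], [E' → . E], [L → . * b ,], [L → . num ,] }  — shift
  I1: { [E → * .], [L → * . b ,] }  — shift, reduce
  I2: { [A → , . L A], [L → . * b ,], [L → . num ,] }  — shift
  I3: { [A → A . num num], [E → A .] }  — shift, reduce
  I4: { [E' → E .] }  — accept
  I5: { [A → L . L num], [L → . * b ,], [L → . num ,] }  — shift
  I6: { [L → num . ,] }  — shift
  I7: { [L → num , .] }  — reduce
  I8: { [L → * . b ,] }  — shift
  I9: { [A → L L . num] }  — shift
  I10: { [A → L L num .] }  — reduce
  I11: { [L → * b . ,] }  — shift
  I12: { [L → * b , .] }  — reduce
  I13: { [A → A num . num] }  — shift
  I14: { [A → A num num .] }  — reduce
  I15: { [A → , L . A], [A → . , L A], [A → . A num num], [A → . L L num], [L → . * b ,], [L → . num ,] }  — shift
  I16: { [A → , L A .], [A → A . num num] }  — shift, reduce

No state contains more than one complete item.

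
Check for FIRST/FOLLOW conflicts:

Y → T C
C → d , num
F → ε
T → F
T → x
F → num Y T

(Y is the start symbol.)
No FIRST/FOLLOW conflicts.

A FIRST/FOLLOW conflict occurs when a non-terminal N has a nullable alternative N → β (β ⇒* ε) and another alternative N → α with FIRST(α) ∩ FOLLOW(N) ≠ ∅: on such a lookahead the parser cannot decide between expanding α and letting N vanish via β.

Nullable non-terminals: F, T.
FIRST sets used below: FIRST(F) = { 'num', ε }

F: nullable alternative(s) F → ε; FOLLOW(F) = { 'd' }
  F → ε: FIRST \ {ε} = { } — this is the only nullable alternative, skip
  F → num Y T: FIRST \ {ε} = { 'num' } — disjoint from FOLLOW(F)

T: nullable alternative(s) T → F; FOLLOW(T) = { 'd' }
  T → F: FIRST \ {ε} = { 'num' } — this is the only nullable alternative, skip
  T → x: FIRST \ {ε} = { 'x' } — disjoint from FOLLOW(T)

C, Y have no nullable alternative, so no FIRST/FOLLOW check is needed there.

No FIRST/FOLLOW conflicts found.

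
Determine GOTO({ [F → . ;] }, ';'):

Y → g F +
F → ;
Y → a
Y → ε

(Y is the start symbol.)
{ [F → ; .] }

GOTO(I, ';') = CLOSURE({ [A → αX.β] : [A → α.Xβ] ∈ I, X = ';' })

Items with dot before ';', with the dot advanced:
  [F → . ;] → [F → ; .]
Closure adds nothing (no advanced item has the dot before a non-terminal).

GOTO = { [F → ; .] }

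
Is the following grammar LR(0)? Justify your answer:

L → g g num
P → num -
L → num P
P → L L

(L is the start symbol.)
Yes, the grammar is LR(0)

Augment with L' → L and build the canonical LR(0) collection (I0 = CLOSURE({[L' → . L]}), then GOTO on every symbol after a dot until no new states appear). It has 11 states:
  I0: { [L → . g g num], [L → . num P], [L' → . L] }  — shift
  I1: { [L' → L .] }  — accept
  I2: { [L → g . g num] }  — shift
  I3: { [L → . g g num], [L → . num P], [L → num . P], [P → . L L], [P → . num -] }  — shift
  I4: { [L → . g g num], [L → . num P], [P → L . L] }  — shift
  I5: { [L → num P .] }  — reduce
  I6: { [L → . g g num], [L → . num P], [L → num . P], [P → . L L], [P → . num -], [P → num . -] }  — shift
  I7: { [P → num - .] }  — reduce
  I8: { [P → L L .] }  — reduce
  I9: { [L → g g . num] }  — shift
  I10: { [L → g g num .] }  — reduce

Every state is either a pure shift/goto state or contains exactly one complete item and nothing to shift — no conflicts. The grammar is LR(0).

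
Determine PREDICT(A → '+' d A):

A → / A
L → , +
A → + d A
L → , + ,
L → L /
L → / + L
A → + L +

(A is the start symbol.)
{ '+' }

PREDICT(A → '+' d A) = (FIRST(RHS) \ {ε}) ∪ (FOLLOW(A) if ε ∈ FIRST(RHS), i.e. RHS ⇒* ε)
FIRST('+' d A) = { '+' }
ε ∉ FIRST('+' d A), so FOLLOW(A) is not added.
PREDICT(A → '+' d A) = { '+' }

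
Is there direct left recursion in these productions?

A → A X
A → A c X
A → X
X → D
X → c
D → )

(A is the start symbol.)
A → A X: LEFT RECURSIVE (starts with A)
A → A c X: LEFT RECURSIVE (starts with A)
A → X: starts with X
X → D: starts with D
X → c: starts with c
D → ): starts with ')'

The grammar has direct left recursion on: A.

Answer: Yes, A is left-recursive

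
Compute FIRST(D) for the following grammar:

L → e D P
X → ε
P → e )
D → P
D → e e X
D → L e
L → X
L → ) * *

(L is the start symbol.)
To compute FIRST(D), examine every production with D on the left-hand side, reading each right-hand side left to right until a non-nullable symbol is reached.

FIRST sets of the other non-terminals involved (by the same procedure, iterated to a fixed point):
  FIRST(P) = { 'e' }
  FIRST(L) = { ')', 'e', ε }

From D → P:
  - P is a non-terminal: add FIRST(P) \ {ε} = { 'e' }
    P is not nullable, so stop
From D → e e X:
  - e is a terminal: add 'e' and stop
From D → L e:
  - L is a non-terminal: add FIRST(L) \ {ε} = { ')', 'e' }
    L is nullable, so continue to the next symbol
  - e is a terminal: add 'e' and stop

Collecting: FIRST(D) = { ')', 'e' }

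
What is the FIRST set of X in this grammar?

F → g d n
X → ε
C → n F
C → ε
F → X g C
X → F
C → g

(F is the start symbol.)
To compute FIRST(X), examine every production with X on the left-hand side, reading each right-hand side left to right until a non-nullable symbol is reached.

FIRST sets of the other non-terminals involved (by the same procedure, iterated to a fixed point):
  FIRST(F) = { 'g' }

From X → ε:
  - ε-production, so ε ∈ FIRST(X)
From X → F:
  - F is a non-terminal: add FIRST(F) \ {ε} = { 'g' }
    F is not nullable, so stop

Collecting: FIRST(X) = { 'g', ε }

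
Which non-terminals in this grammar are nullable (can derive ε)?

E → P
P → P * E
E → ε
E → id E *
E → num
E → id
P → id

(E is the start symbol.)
ε-productions: E → ε
So E is immediately nullable.
No further non-terminal can be added: every production for the remaining non-terminals contains a terminal or a non-nullable non-terminal.
Nullable = { 'E' }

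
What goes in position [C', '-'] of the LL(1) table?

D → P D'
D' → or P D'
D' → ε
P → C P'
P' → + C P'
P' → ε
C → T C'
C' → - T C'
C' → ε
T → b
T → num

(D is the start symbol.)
C' → - T C'

To find M[C', '-'], we find productions for C' where '-' is in the predict set (PREDICT(N → α) = (FIRST(α) \ {ε}) ∪ (FOLLOW(N) if α ⇒* ε)).

Relevant sets:
  FOLLOW(C') = { $, '+', 'or' }

C' → - T C': PREDICT = { '-' }
  '-' is in predict set, so this production goes in M[C', '-']
C' → ε: PREDICT = { $, '+', 'or' }

M[C', '-'] = C' → - T C'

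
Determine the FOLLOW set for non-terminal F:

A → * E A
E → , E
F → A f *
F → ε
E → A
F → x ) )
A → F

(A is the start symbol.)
{ $, '*', 'f', 'x' }

To compute FOLLOW(F), find every occurrence of F on a right-hand side N → α F β: add FIRST(β) \ {ε}, and if β is empty or nullable also add FOLLOW(N). Iterate to a fixed point.

In A → F: F is at the end, add FOLLOW(A)

The FOLLOW sets referred to above (computed the same way, to a fixed point):
  FOLLOW(A) = { $, '*', 'f', 'x' }

Taking the union: FOLLOW(F) = { $, '*', 'f', 'x' }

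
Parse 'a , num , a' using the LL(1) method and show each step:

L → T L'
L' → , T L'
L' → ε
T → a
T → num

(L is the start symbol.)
LL(1) parsing maintains a stack (initially the start symbol over $) and the input. At each step: if the stack top is a terminal, match it against the current input token; if it is a non-terminal N, replace it with the RHS of M[N, lookahead] (the unique production whose predict set contains the lookahead).

Stack is shown with the top on the left.

Stack     Input          Action
-------------------------------
L $       a , num , a $  output L → T L'
T L' $    a , num , a $  output T → a
a L' $    a , num , a $  match 'a'
L' $      , num , a $    output L' → , T L'
, T L' $  , num , a $    match ','
T L' $    num , a $      output T → num
num L' $  num , a $      match 'num'
L' $      , a $          output L' → , T L'
, T L' $  , a $          match ','
T L' $    a $            output T → a
a L' $    a $            match 'a'
L' $      $              output L' → ε
$         $              accept

The string is accepted.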